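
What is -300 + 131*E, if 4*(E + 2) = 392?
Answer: 12276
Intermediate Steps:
E = 96 (E = -2 + (¼)*392 = -2 + 98 = 96)
-300 + 131*E = -300 + 131*96 = -300 + 12576 = 12276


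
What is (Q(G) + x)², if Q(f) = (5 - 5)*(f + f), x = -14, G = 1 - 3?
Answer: 196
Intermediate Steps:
G = -2
Q(f) = 0 (Q(f) = 0*(2*f) = 0)
(Q(G) + x)² = (0 - 14)² = (-14)² = 196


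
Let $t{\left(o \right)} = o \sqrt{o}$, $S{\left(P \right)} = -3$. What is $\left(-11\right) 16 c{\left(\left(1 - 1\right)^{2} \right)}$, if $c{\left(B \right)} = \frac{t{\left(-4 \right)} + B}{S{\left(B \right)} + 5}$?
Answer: $704 i \approx 704.0 i$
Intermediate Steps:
$t{\left(o \right)} = o^{\frac{3}{2}}$
$c{\left(B \right)} = \frac{B}{2} - 4 i$ ($c{\left(B \right)} = \frac{\left(-4\right)^{\frac{3}{2}} + B}{-3 + 5} = \frac{- 8 i + B}{2} = \left(B - 8 i\right) \frac{1}{2} = \frac{B}{2} - 4 i$)
$\left(-11\right) 16 c{\left(\left(1 - 1\right)^{2} \right)} = \left(-11\right) 16 \left(\frac{\left(1 - 1\right)^{2}}{2} - 4 i\right) = - 176 \left(\frac{0^{2}}{2} - 4 i\right) = - 176 \left(\frac{1}{2} \cdot 0 - 4 i\right) = - 176 \left(0 - 4 i\right) = - 176 \left(- 4 i\right) = 704 i$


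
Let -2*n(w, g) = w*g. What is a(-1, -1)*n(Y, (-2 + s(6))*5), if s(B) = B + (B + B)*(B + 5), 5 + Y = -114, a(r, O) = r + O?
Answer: -80920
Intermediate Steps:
a(r, O) = O + r
Y = -119 (Y = -5 - 114 = -119)
s(B) = B + 2*B*(5 + B) (s(B) = B + (2*B)*(5 + B) = B + 2*B*(5 + B))
n(w, g) = -g*w/2 (n(w, g) = -w*g/2 = -g*w/2)
a(-1, -1)*n(Y, (-2 + s(6))*5) = (-1 - 1)*(-½*(-2 + 6*(11 + 2*6))*5*(-119)) = -(-1)*(-2 + 6*(11 + 12))*5*(-119) = -(-1)*(-2 + 6*23)*5*(-119) = -(-1)*(-2 + 138)*5*(-119) = -(-1)*136*5*(-119) = -(-1)*680*(-119) = -2*40460 = -80920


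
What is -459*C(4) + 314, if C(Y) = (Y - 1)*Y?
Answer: -5194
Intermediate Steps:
C(Y) = Y*(-1 + Y) (C(Y) = (-1 + Y)*Y = Y*(-1 + Y))
-459*C(4) + 314 = -1836*(-1 + 4) + 314 = -1836*3 + 314 = -459*12 + 314 = -5508 + 314 = -5194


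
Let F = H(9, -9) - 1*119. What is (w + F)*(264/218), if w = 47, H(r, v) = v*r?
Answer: -20196/109 ≈ -185.28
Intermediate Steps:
H(r, v) = r*v
F = -200 (F = 9*(-9) - 1*119 = -81 - 119 = -200)
(w + F)*(264/218) = (47 - 200)*(264/218) = -40392/218 = -153*132/109 = -20196/109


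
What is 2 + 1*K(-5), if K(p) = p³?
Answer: -123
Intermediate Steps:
2 + 1*K(-5) = 2 + 1*(-5)³ = 2 + 1*(-125) = 2 - 125 = -123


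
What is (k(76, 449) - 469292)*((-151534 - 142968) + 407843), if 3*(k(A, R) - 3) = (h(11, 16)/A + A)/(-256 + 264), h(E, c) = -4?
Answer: -8084777534427/152 ≈ -5.3189e+10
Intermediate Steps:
k(A, R) = 3 - 1/(6*A) + A/24 (k(A, R) = 3 + ((-4/A + A)/(-256 + 264))/3 = 3 + ((A - 4/A)/8)/3 = 3 + ((A - 4/A)*(1/8))/3 = 3 + (-1/(2*A) + A/8)/3 = 3 + (-1/(6*A) + A/24) = 3 - 1/(6*A) + A/24)
(k(76, 449) - 469292)*((-151534 - 142968) + 407843) = ((1/24)*(-4 + 76*(72 + 76))/76 - 469292)*((-151534 - 142968) + 407843) = ((1/24)*(1/76)*(-4 + 76*148) - 469292)*(-294502 + 407843) = ((1/24)*(1/76)*(-4 + 11248) - 469292)*113341 = ((1/24)*(1/76)*11244 - 469292)*113341 = (937/152 - 469292)*113341 = -71331447/152*113341 = -8084777534427/152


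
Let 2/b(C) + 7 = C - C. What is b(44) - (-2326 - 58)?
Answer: 16686/7 ≈ 2383.7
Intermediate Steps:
b(C) = -2/7 (b(C) = 2/(-7 + (C - C)) = 2/(-7 + 0) = 2/(-7) = 2*(-⅐) = -2/7)
b(44) - (-2326 - 58) = -2/7 - (-2326 - 58) = -2/7 - 1*(-2384) = -2/7 + 2384 = 16686/7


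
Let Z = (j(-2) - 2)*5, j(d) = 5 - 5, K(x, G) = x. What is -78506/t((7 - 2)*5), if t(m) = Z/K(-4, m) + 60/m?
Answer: -785060/49 ≈ -16022.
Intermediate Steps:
j(d) = 0
Z = -10 (Z = (0 - 2)*5 = -2*5 = -10)
t(m) = 5/2 + 60/m (t(m) = -10/(-4) + 60/m = -10*(-¼) + 60/m = 5/2 + 60/m)
-78506/t((7 - 2)*5) = -78506/(5/2 + 60/(((7 - 2)*5))) = -78506/(5/2 + 60/((5*5))) = -78506/(5/2 + 60/25) = -78506/(5/2 + 60*(1/25)) = -78506/(5/2 + 12/5) = -78506/49/10 = -78506*10/49 = -785060/49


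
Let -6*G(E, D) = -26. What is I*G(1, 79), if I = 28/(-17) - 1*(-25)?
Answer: 5161/51 ≈ 101.20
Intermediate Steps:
G(E, D) = 13/3 (G(E, D) = -⅙*(-26) = 13/3)
I = 397/17 (I = 28*(-1/17) + 25 = -28/17 + 25 = 397/17 ≈ 23.353)
I*G(1, 79) = (397/17)*(13/3) = 5161/51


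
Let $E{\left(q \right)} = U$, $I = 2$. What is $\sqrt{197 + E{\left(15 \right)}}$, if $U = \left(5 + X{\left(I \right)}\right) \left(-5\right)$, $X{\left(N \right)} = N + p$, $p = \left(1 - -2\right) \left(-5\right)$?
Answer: $\sqrt{237} \approx 15.395$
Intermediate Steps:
$p = -15$ ($p = \left(1 + 2\right) \left(-5\right) = 3 \left(-5\right) = -15$)
$X{\left(N \right)} = -15 + N$ ($X{\left(N \right)} = N - 15 = -15 + N$)
$U = 40$ ($U = \left(5 + \left(-15 + 2\right)\right) \left(-5\right) = \left(5 - 13\right) \left(-5\right) = \left(-8\right) \left(-5\right) = 40$)
$E{\left(q \right)} = 40$
$\sqrt{197 + E{\left(15 \right)}} = \sqrt{197 + 40} = \sqrt{237}$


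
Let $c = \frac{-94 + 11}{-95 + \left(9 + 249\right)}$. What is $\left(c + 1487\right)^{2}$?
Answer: $\frac{58708320804}{26569} \approx 2.2097 \cdot 10^{6}$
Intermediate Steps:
$c = - \frac{83}{163}$ ($c = - \frac{83}{-95 + 258} = - \frac{83}{163} \approx -0.5092$)
$\left(c + 1487\right)^{2} = \left(- \frac{83}{163} + 1487\right)^{2} = \left(\frac{242298}{163}\right)^{2} = \frac{58708320804}{26569}$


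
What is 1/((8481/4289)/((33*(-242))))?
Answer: -1037938/257 ≈ -4038.7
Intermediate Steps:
1/((8481/4289)/((33*(-242)))) = 1/((8481*(1/4289))/(-7986)) = 1/((8481/4289)*(-1/7986)) = 1/(-257/1037938) = -1037938/257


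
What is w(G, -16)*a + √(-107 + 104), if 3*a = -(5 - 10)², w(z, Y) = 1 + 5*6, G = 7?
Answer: -775/3 + I*√3 ≈ -258.33 + 1.732*I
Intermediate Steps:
w(z, Y) = 31 (w(z, Y) = 1 + 30 = 31)
a = -25/3 (a = (-(5 - 10)²)/3 = (-1*(-5)²)/3 = (-1*25)/3 = (⅓)*(-25) = -25/3 ≈ -8.3333)
w(G, -16)*a + √(-107 + 104) = 31*(-25/3) + √(-107 + 104) = -775/3 + √(-3) = -775/3 + I*√3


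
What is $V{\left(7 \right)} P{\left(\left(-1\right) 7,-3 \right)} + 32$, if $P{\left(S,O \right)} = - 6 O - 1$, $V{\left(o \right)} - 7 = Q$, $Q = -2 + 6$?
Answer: $219$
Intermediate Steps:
$Q = 4$
$V{\left(o \right)} = 11$ ($V{\left(o \right)} = 7 + 4 = 11$)
$P{\left(S,O \right)} = -1 - 6 O$
$V{\left(7 \right)} P{\left(\left(-1\right) 7,-3 \right)} + 32 = 11 \left(-1 - -18\right) + 32 = 11 \left(-1 + 18\right) + 32 = 11 \cdot 17 + 32 = 187 + 32 = 219$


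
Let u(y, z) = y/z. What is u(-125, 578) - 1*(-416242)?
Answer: 240587751/578 ≈ 4.1624e+5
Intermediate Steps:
u(-125, 578) - 1*(-416242) = -125/578 - 1*(-416242) = -125*1/578 + 416242 = -125/578 + 416242 = 240587751/578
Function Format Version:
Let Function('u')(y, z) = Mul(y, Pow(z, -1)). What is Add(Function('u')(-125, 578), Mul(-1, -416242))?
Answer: Rational(240587751, 578) ≈ 4.1624e+5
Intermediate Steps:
Add(Function('u')(-125, 578), Mul(-1, -416242)) = Add(Mul(-125, Pow(578, -1)), Mul(-1, -416242)) = Add(Mul(-125, Rational(1, 578)), 416242) = Add(Rational(-125, 578), 416242) = Rational(240587751, 578)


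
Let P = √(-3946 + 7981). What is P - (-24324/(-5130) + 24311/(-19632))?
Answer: -19600741/5595120 + √4035 ≈ 60.018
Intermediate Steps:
P = √4035 ≈ 63.522
P - (-24324/(-5130) + 24311/(-19632)) = √4035 - (-24324/(-5130) + 24311/(-19632)) = √4035 - (-24324*(-1/5130) + 24311*(-1/19632)) = √4035 - (4054/855 - 24311/19632) = √4035 - 1*19600741/5595120 = √4035 - 19600741/5595120 = -19600741/5595120 + √4035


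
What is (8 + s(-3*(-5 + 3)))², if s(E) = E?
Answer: 196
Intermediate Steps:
(8 + s(-3*(-5 + 3)))² = (8 - 3*(-5 + 3))² = (8 - 3*(-2))² = (8 + 6)² = 14² = 196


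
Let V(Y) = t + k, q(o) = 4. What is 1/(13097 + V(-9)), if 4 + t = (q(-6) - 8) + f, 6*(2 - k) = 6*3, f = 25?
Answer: 1/13113 ≈ 7.6260e-5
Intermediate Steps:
k = -1 (k = 2 - 3 = -1)
t = 17 (t = -4 + ((4 - 8) + 25) = -4 + (-4 + 25) = -4 + 21 = 17)
V(Y) = 16 (V(Y) = 17 - 1 = 16)
1/(13097 + V(-9)) = 1/(13097 + 16) = 1/13113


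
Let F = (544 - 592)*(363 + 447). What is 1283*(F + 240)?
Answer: -49575120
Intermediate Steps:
F = -38880 (F = -48*810 = -38880)
1283*(F + 240) = 1283*(-38880 + 240) = 1283*(-38640) = -49575120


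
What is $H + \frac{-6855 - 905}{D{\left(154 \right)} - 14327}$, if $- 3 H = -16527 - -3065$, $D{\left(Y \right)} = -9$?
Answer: $\frac{12063407}{2688} \approx 4487.9$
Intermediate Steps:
$H = \frac{13462}{3}$ ($H = - \frac{-16527 - -3065}{3} = - \frac{-16527 + 3065}{3} = \left(- \frac{1}{3}\right) \left(-13462\right) = \frac{13462}{3} \approx 4487.3$)
$H + \frac{-6855 - 905}{D{\left(154 \right)} - 14327} = \frac{13462}{3} + \frac{-6855 - 905}{-9 - 14327} = \frac{13462}{3} - \frac{7760}{-14336} = \frac{13462}{3} - - \frac{485}{896} = \frac{13462}{3} + \frac{485}{896} = \frac{12063407}{2688}$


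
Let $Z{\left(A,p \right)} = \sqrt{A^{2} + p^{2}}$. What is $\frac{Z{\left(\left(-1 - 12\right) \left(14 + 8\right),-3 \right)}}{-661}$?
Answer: $- \frac{\sqrt{81805}}{661} \approx -0.4327$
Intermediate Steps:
$\frac{Z{\left(\left(-1 - 12\right) \left(14 + 8\right),-3 \right)}}{-661} = \frac{\sqrt{\left(\left(-1 - 12\right) \left(14 + 8\right)\right)^{2} + \left(-3\right)^{2}}}{-661} = \sqrt{\left(\left(-13\right) 22\right)^{2} + 9} \left(- \frac{1}{661}\right) = \sqrt{\left(-286\right)^{2} + 9} \left(- \frac{1}{661}\right) = \sqrt{81796 + 9} \left(- \frac{1}{661}\right) = \sqrt{81805} \left(- \frac{1}{661}\right) = - \frac{\sqrt{81805}}{661}$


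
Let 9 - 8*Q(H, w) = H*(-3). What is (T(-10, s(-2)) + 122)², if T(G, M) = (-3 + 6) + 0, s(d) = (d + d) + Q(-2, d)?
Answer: 15625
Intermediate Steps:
Q(H, w) = 9/8 + 3*H/8 (Q(H, w) = 9/8 - H*(-3)/8 = 9/8 - (-3)*H/8 = 9/8 + 3*H/8)
s(d) = 3/8 + 2*d (s(d) = (d + d) + (9/8 + (3/8)*(-2)) = 2*d + (9/8 - ¾) = 2*d + 3/8 = 3/8 + 2*d)
T(G, M) = 3 (T(G, M) = 3 + 0 = 3)
(T(-10, s(-2)) + 122)² = (3 + 122)² = 125² = 15625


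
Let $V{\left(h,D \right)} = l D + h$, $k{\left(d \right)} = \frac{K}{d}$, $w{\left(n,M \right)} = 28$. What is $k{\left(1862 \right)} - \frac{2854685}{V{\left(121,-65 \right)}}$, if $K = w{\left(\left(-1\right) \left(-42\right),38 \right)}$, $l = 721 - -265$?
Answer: $\frac{379801043}{8507877} \approx 44.641$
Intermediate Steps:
$l = 986$ ($l = 721 + 265 = 986$)
$K = 28$
$k{\left(d \right)} = \frac{28}{d}$
$V{\left(h,D \right)} = h + 986 D$ ($V{\left(h,D \right)} = 986 D + h = h + 986 D$)
$k{\left(1862 \right)} - \frac{2854685}{V{\left(121,-65 \right)}} = \frac{28}{1862} - \frac{2854685}{121 + 986 \left(-65\right)} = 28 \cdot \frac{1}{1862} - \frac{2854685}{121 - 64090} = \frac{2}{133} - \frac{2854685}{-63969} = \frac{2}{133} - 2854685 \left(- \frac{1}{63969}\right) = \frac{2}{133} - - \frac{2854685}{63969} = \frac{2}{133} + \frac{2854685}{63969} = \frac{379801043}{8507877}$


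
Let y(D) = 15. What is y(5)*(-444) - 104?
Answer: -6764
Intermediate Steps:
y(5)*(-444) - 104 = 15*(-444) - 104 = -6660 - 104 = -6764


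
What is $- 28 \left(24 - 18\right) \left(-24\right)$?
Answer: $4032$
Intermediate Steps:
$- 28 \left(24 - 18\right) \left(-24\right) = \left(-28\right) 6 \left(-24\right) = \left(-168\right) \left(-24\right) = 4032$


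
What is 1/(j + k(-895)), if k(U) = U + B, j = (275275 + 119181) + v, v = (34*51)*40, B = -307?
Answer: 1/462614 ≈ 2.1616e-6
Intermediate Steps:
v = 69360 (v = 1734*40 = 69360)
j = 463816 (j = (275275 + 119181) + 69360 = 394456 + 69360 = 463816)
k(U) = -307 + U (k(U) = U - 307 = -307 + U)
1/(j + k(-895)) = 1/(463816 + (-307 - 895)) = 1/(463816 - 1202) = 1/462614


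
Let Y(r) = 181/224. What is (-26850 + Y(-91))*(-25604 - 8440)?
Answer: 51187017909/56 ≈ 9.1405e+8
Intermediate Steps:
Y(r) = 181/224 (Y(r) = 181*(1/224) = 181/224)
(-26850 + Y(-91))*(-25604 - 8440) = (-26850 + 181/224)*(-25604 - 8440) = -6014219/224*(-34044) = 51187017909/56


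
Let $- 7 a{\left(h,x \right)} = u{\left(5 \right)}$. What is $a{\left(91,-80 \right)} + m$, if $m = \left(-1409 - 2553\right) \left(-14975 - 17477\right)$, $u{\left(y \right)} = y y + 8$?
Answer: $\frac{900023735}{7} \approx 1.2857 \cdot 10^{8}$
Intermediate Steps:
$u{\left(y \right)} = 8 + y^{2}$ ($u{\left(y \right)} = y^{2} + 8 = 8 + y^{2}$)
$a{\left(h,x \right)} = - \frac{33}{7}$ ($a{\left(h,x \right)} = - \frac{8 + 5^{2}}{7} = - \frac{8 + 25}{7} = \left(- \frac{1}{7}\right) 33 = - \frac{33}{7}$)
$m = 128574824$ ($m = \left(-3962\right) \left(-32452\right) = 128574824$)
$a{\left(91,-80 \right)} + m = - \frac{33}{7} + 128574824 = \frac{900023735}{7}$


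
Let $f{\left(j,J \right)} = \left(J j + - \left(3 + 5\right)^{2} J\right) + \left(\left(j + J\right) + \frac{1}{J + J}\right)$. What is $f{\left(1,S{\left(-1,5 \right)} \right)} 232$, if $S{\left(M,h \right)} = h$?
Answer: $- \frac{358324}{5} \approx -71665.0$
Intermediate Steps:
$f{\left(j,J \right)} = j + \frac{1}{2 J} - 63 J + J j$ ($f{\left(j,J \right)} = \left(J j + - 8^{2} J\right) + \left(\left(J + j\right) + \frac{1}{2 J}\right) = \left(J j + \left(-1\right) 64 J\right) + \left(\left(J + j\right) + \frac{1}{2 J}\right) = \left(J j - 64 J\right) + \left(J + j + \frac{1}{2 J}\right) = \left(- 64 J + J j\right) + \left(J + j + \frac{1}{2 J}\right) = j + \frac{1}{2 J} - 63 J + J j$)
$f{\left(1,S{\left(-1,5 \right)} \right)} 232 = \left(1 + \frac{1}{2 \cdot 5} - 315 + 5 \cdot 1\right) 232 = \left(1 + \frac{1}{2} \cdot \frac{1}{5} - 315 + 5\right) 232 = \left(1 + \frac{1}{10} - 315 + 5\right) 232 = \left(- \frac{3089}{10}\right) 232 = - \frac{358324}{5}$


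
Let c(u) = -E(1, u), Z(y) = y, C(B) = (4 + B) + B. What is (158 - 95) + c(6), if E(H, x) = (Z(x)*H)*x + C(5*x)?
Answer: -37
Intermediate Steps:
C(B) = 4 + 2*B
E(H, x) = 4 + 10*x + H*x² (E(H, x) = (x*H)*x + (4 + 2*(5*x)) = (H*x)*x + (4 + 10*x) = H*x² + (4 + 10*x) = 4 + 10*x + H*x²)
c(u) = -4 - u² - 10*u (c(u) = -(4 + 10*u + 1*u²) = -(4 + 10*u + u²) = -(4 + u² + 10*u) = -4 - u² - 10*u)
(158 - 95) + c(6) = (158 - 95) + (-4 - 1*6² - 10*6) = 63 + (-4 - 1*36 - 60) = 63 + (-4 - 36 - 60) = 63 - 100 = -37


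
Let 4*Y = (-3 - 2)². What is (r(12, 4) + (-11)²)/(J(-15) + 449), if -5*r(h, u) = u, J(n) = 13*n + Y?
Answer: 2404/5205 ≈ 0.46186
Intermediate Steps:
Y = 25/4 (Y = (-3 - 2)²/4 = (¼)*(-5)² = (¼)*25 = 25/4 ≈ 6.2500)
J(n) = 25/4 + 13*n (J(n) = 13*n + 25/4 = 25/4 + 13*n)
r(h, u) = -u/5
(r(12, 4) + (-11)²)/(J(-15) + 449) = (-⅕*4 + (-11)²)/((25/4 + 13*(-15)) + 449) = (-⅘ + 121)/((25/4 - 195) + 449) = 601/(5*(-755/4 + 449)) = 601/(5*(1041/4)) = (601/5)*(4/1041) = 2404/5205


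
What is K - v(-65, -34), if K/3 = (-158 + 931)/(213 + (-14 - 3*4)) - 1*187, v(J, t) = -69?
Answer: -89685/187 ≈ -479.60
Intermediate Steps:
K = -102588/187 (K = 3*((-158 + 931)/(213 + (-14 - 3*4)) - 1*187) = 3*(773/(213 + (-14 - 12)) - 187) = 3*(773/(213 - 26) - 187) = 3*(773/187 - 187) = 3*(-34196/187) = -102588/187 ≈ -548.60)
K - v(-65, -34) = -102588/187 - 1*(-69) = -102588/187 + 69 = -89685/187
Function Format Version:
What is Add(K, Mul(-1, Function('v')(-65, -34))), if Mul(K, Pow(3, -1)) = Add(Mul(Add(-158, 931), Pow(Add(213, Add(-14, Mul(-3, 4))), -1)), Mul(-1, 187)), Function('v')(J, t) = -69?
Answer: Rational(-89685, 187) ≈ -479.60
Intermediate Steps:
K = Rational(-102588, 187) (K = Mul(3, Add(Mul(Add(-158, 931), Pow(Add(213, Add(-14, Mul(-3, 4))), -1)), Mul(-1, 187))) = Mul(3, Add(Mul(773, Pow(Add(213, Add(-14, -12)), -1)), -187)) = Mul(3, Add(Mul(773, Pow(Add(213, -26), -1)), -187)) = Mul(3, Add(Mul(773, Pow(187, -1)), -187)) = Mul(3, Add(Mul(773, Rational(1, 187)), -187)) = Mul(3, Add(Rational(773, 187), -187)) = Mul(3, Rational(-34196, 187)) = Rational(-102588, 187) ≈ -548.60)
Add(K, Mul(-1, Function('v')(-65, -34))) = Add(Rational(-102588, 187), Mul(-1, -69)) = Add(Rational(-102588, 187), 69) = Rational(-89685, 187)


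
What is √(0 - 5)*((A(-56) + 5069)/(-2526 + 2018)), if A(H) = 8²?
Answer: -5133*I*√5/508 ≈ -22.594*I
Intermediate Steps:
A(H) = 64
√(0 - 5)*((A(-56) + 5069)/(-2526 + 2018)) = √(0 - 5)*((64 + 5069)/(-2526 + 2018)) = √(-5)*(5133/(-508)) = (I*√5)*(5133*(-1/508)) = (I*√5)*(-5133/508) = -5133*I*√5/508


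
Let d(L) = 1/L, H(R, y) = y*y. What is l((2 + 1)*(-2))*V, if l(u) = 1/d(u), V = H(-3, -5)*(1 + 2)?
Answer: -450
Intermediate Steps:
H(R, y) = y²
V = 75 (V = (-5)²*(1 + 2) = 25*3 = 75)
l(u) = u (l(u) = 1/(1/u) = u)
l((2 + 1)*(-2))*V = ((2 + 1)*(-2))*75 = (3*(-2))*75 = -6*75 = -450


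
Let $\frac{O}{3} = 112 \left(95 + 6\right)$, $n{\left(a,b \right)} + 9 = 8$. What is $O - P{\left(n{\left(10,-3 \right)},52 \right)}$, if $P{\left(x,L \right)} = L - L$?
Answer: $33936$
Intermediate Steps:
$n{\left(a,b \right)} = -1$ ($n{\left(a,b \right)} = -9 + 8 = -1$)
$P{\left(x,L \right)} = 0$
$O = 33936$ ($O = 3 \cdot 112 \left(95 + 6\right) = 3 \cdot 112 \cdot 101 = 3 \cdot 11312 = 33936$)
$O - P{\left(n{\left(10,-3 \right)},52 \right)} = 33936 - 0 = 33936 + 0 = 33936$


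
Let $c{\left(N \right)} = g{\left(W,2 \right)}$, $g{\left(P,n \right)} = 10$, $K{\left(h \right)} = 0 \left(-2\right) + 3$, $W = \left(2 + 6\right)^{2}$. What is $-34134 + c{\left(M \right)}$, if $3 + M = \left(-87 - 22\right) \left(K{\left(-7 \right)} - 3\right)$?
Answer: $-34124$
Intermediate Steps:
$W = 64$ ($W = 8^{2} = 64$)
$K{\left(h \right)} = 3$ ($K{\left(h \right)} = 0 + 3 = 3$)
$M = -3$ ($M = -3 + \left(-87 - 22\right) \left(3 - 3\right) = -3 - 0 = -3 + 0 = -3$)
$c{\left(N \right)} = 10$
$-34134 + c{\left(M \right)} = -34134 + 10 = -34124$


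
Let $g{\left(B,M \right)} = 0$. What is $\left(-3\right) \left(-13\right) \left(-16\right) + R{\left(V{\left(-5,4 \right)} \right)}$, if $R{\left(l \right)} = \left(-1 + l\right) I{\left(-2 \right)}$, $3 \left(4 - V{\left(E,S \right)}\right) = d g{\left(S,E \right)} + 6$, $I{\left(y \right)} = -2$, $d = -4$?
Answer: $-626$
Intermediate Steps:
$V{\left(E,S \right)} = 2$ ($V{\left(E,S \right)} = 4 - \frac{\left(-4\right) 0 + 6}{3} = 4 - \frac{0 + 6}{3} = 4 - 2 = 2$)
$R{\left(l \right)} = 2 - 2 l$ ($R{\left(l \right)} = \left(-1 + l\right) \left(-2\right) = 2 - 2 l$)
$\left(-3\right) \left(-13\right) \left(-16\right) + R{\left(V{\left(-5,4 \right)} \right)} = \left(-3\right) \left(-13\right) \left(-16\right) + \left(2 - 4\right) = 39 \left(-16\right) + \left(2 - 4\right) = -624 - 2 = -626$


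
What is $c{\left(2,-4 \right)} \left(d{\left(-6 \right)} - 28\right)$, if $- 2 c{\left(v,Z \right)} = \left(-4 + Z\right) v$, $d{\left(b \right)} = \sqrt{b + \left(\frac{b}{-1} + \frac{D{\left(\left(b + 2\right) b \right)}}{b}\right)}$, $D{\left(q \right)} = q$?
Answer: $-224 + 16 i \approx -224.0 + 16.0 i$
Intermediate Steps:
$d{\left(b \right)} = \sqrt{2 + b}$ ($d{\left(b \right)} = \sqrt{b + \left(\frac{b}{-1} + \frac{\left(b + 2\right) b}{b}\right)} = \sqrt{b + \left(b \left(-1\right) + \frac{\left(2 + b\right) b}{b}\right)} = \sqrt{b - \left(b - \frac{b \left(2 + b\right)}{b}\right)} = \sqrt{b + \left(- b + \left(2 + b\right)\right)} = \sqrt{b + 2} = \sqrt{2 + b}$)
$c{\left(v,Z \right)} = - \frac{v \left(-4 + Z\right)}{2}$ ($c{\left(v,Z \right)} = - \frac{\left(-4 + Z\right) v}{2} = - \frac{v \left(-4 + Z\right)}{2}$)
$c{\left(2,-4 \right)} \left(d{\left(-6 \right)} - 28\right) = \frac{1}{2} \cdot 2 \left(4 - -4\right) \left(\sqrt{2 - 6} - 28\right) = \frac{1}{2} \cdot 2 \left(4 + 4\right) \left(\sqrt{-4} - 28\right) = \frac{1}{2} \cdot 2 \cdot 8 \left(2 i - 28\right) = 8 \left(-28 + 2 i\right) = -224 + 16 i$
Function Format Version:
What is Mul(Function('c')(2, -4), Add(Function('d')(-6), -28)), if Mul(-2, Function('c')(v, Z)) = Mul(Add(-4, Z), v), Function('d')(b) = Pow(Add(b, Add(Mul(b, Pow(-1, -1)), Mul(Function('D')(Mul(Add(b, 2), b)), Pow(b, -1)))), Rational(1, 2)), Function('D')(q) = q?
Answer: Add(-224, Mul(16, I)) ≈ Add(-224.00, Mul(16.000, I))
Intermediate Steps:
Function('d')(b) = Pow(Add(2, b), Rational(1, 2)) (Function('d')(b) = Pow(Add(b, Add(Mul(b, Pow(-1, -1)), Mul(Mul(Add(b, 2), b), Pow(b, -1)))), Rational(1, 2)) = Pow(Add(b, Add(Mul(b, -1), Mul(Mul(Add(2, b), b), Pow(b, -1)))), Rational(1, 2)) = Pow(Add(b, Add(Mul(-1, b), Mul(Mul(b, Add(2, b)), Pow(b, -1)))), Rational(1, 2)) = Pow(Add(b, Add(Mul(-1, b), Add(2, b))), Rational(1, 2)) = Pow(Add(b, 2), Rational(1, 2)) = Pow(Add(2, b), Rational(1, 2)))
Function('c')(v, Z) = Mul(Rational(-1, 2), v, Add(-4, Z)) (Function('c')(v, Z) = Mul(Rational(-1, 2), Mul(Add(-4, Z), v)) = Mul(Rational(-1, 2), Mul(v, Add(-4, Z))) = Mul(Rational(-1, 2), v, Add(-4, Z)))
Mul(Function('c')(2, -4), Add(Function('d')(-6), -28)) = Mul(Mul(Rational(1, 2), 2, Add(4, Mul(-1, -4))), Add(Pow(Add(2, -6), Rational(1, 2)), -28)) = Mul(Mul(Rational(1, 2), 2, Add(4, 4)), Add(Pow(-4, Rational(1, 2)), -28)) = Mul(Mul(Rational(1, 2), 2, 8), Add(Mul(2, I), -28)) = Mul(8, Add(-28, Mul(2, I))) = Add(-224, Mul(16, I))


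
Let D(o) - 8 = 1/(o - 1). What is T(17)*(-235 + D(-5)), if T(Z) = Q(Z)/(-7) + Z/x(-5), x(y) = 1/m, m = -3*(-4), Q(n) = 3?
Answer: -647425/14 ≈ -46245.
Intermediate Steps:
m = 12
x(y) = 1/12
D(o) = 8 + 1/(-1 + o) (D(o) = 8 + 1/(o - 1) = 8 + 1/(-1 + o))
T(Z) = -3/7 + 12*Z (T(Z) = 3/(-7) + Z/(1/12) = 3*(-⅐) + Z*12 = -3/7 + 12*Z)
T(17)*(-235 + D(-5)) = (-3/7 + 12*17)*(-235 + (-7 + 8*(-5))/(-1 - 5)) = (-3/7 + 204)*(-235 + (-7 - 40)/(-6)) = 1425*(-235 - ⅙*(-47))/7 = 1425*(-235 + 47/6)/7 = (1425/7)*(-1363/6) = -647425/14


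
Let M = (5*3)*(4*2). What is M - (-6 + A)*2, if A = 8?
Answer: 116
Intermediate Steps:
M = 120 (M = 15*8 = 120)
M - (-6 + A)*2 = 120 - (-6 + 8)*2 = 120 - 2*2 = 120 - 1*4 = 120 - 4 = 116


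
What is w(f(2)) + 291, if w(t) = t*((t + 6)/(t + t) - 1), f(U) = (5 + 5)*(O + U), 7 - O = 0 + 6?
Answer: 279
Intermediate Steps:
O = 1 (O = 7 - (0 + 6) = 7 - 1*6 = 7 - 6 = 1)
f(U) = 10 + 10*U (f(U) = (5 + 5)*(1 + U) = 10*(1 + U) = 10 + 10*U)
w(t) = t*(-1 + (6 + t)/(2*t)) (w(t) = t*((6 + t)/((2*t)) - 1) = t*((6 + t)*(1/(2*t)) - 1) = t*((6 + t)/(2*t) - 1) = t*(-1 + (6 + t)/(2*t)))
w(f(2)) + 291 = (3 - (10 + 10*2)/2) + 291 = (3 - (10 + 20)/2) + 291 = (3 - ½*30) + 291 = (3 - 15) + 291 = -12 + 291 = 279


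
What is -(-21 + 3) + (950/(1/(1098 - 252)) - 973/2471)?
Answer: 283712315/353 ≈ 8.0372e+5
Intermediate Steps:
-(-21 + 3) + (950/(1/(1098 - 252)) - 973/2471) = -1*(-18) + (950/(1/846) - 973*1/2471) = 18 + (950/(1/846) - 139/353) = 18 + (950*846 - 139/353) = 18 + (803700 - 139/353) = 18 + 283705961/353 = 283712315/353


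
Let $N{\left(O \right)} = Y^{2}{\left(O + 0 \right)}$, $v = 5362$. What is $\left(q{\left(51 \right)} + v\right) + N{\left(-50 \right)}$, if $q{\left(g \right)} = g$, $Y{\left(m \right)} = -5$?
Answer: $5438$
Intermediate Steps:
$N{\left(O \right)} = 25$ ($N{\left(O \right)} = \left(-5\right)^{2} = 25$)
$\left(q{\left(51 \right)} + v\right) + N{\left(-50 \right)} = \left(51 + 5362\right) + 25 = 5413 + 25 = 5438$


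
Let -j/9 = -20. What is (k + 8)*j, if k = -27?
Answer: -3420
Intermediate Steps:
j = 180 (j = -9*(-20) = 180)
(k + 8)*j = (-27 + 8)*180 = -19*180 = -3420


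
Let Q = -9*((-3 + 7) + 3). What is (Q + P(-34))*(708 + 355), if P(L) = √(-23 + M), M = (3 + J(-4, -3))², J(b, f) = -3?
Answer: -66969 + 1063*I*√23 ≈ -66969.0 + 5098.0*I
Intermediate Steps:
M = 0 (M = (3 - 3)² = 0² = 0)
P(L) = I*√23 (P(L) = √(-23 + 0) = √(-23) = I*√23)
Q = -63 (Q = -9*(4 + 3) = -9*7 = -63)
(Q + P(-34))*(708 + 355) = (-63 + I*√23)*(708 + 355) = (-63 + I*√23)*1063 = -66969 + 1063*I*√23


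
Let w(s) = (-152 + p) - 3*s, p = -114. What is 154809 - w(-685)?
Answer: 153020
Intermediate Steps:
w(s) = -266 - 3*s (w(s) = (-152 - 114) - 3*s = -266 - 3*s)
154809 - w(-685) = 154809 - (-266 - 3*(-685)) = 154809 - (-266 + 2055) = 154809 - 1*1789 = 154809 - 1789 = 153020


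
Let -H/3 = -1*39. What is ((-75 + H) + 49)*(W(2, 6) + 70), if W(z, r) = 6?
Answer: 6916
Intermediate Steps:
H = 117 (H = -(-3)*39 = -3*(-39) = 117)
((-75 + H) + 49)*(W(2, 6) + 70) = ((-75 + 117) + 49)*(6 + 70) = (42 + 49)*76 = 91*76 = 6916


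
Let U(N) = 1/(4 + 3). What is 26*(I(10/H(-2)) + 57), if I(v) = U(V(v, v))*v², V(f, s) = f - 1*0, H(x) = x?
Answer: 11024/7 ≈ 1574.9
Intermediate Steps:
V(f, s) = f (V(f, s) = f + 0 = f)
U(N) = ⅐ (U(N) = 1/7 = ⅐)
I(v) = v²/7
26*(I(10/H(-2)) + 57) = 26*((10/(-2))²/7 + 57) = 26*((10*(-½))²/7 + 57) = 26*((⅐)*(-5)² + 57) = 26*((⅐)*25 + 57) = 26*(25/7 + 57) = 26*(424/7) = 11024/7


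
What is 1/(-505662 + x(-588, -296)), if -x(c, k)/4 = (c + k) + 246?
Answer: -1/503110 ≈ -1.9876e-6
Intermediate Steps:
x(c, k) = -984 - 4*c - 4*k (x(c, k) = -4*((c + k) + 246) = -4*(246 + c + k) = -984 - 4*c - 4*k)
1/(-505662 + x(-588, -296)) = 1/(-505662 + (-984 - 4*(-588) - 4*(-296))) = 1/(-505662 + (-984 + 2352 + 1184)) = 1/(-505662 + 2552) = 1/(-503110) = -1/503110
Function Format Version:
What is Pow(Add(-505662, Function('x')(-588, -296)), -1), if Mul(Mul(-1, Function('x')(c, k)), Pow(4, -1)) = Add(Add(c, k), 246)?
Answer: Rational(-1, 503110) ≈ -1.9876e-6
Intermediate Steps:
Function('x')(c, k) = Add(-984, Mul(-4, c), Mul(-4, k)) (Function('x')(c, k) = Mul(-4, Add(Add(c, k), 246)) = Mul(-4, Add(246, c, k)) = Add(-984, Mul(-4, c), Mul(-4, k)))
Pow(Add(-505662, Function('x')(-588, -296)), -1) = Pow(Add(-505662, Add(-984, Mul(-4, -588), Mul(-4, -296))), -1) = Pow(Add(-505662, Add(-984, 2352, 1184)), -1) = Pow(Add(-505662, 2552), -1) = Pow(-503110, -1) = Rational(-1, 503110)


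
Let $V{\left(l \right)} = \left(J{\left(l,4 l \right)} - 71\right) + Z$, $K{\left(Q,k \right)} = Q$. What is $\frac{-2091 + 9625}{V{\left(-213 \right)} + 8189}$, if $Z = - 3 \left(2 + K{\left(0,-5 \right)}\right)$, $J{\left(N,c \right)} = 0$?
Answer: $\frac{3767}{4056} \approx 0.92875$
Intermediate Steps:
$Z = -6$ ($Z = - 3 \left(2 + 0\right) = \left(-3\right) 2 = -6$)
$V{\left(l \right)} = -77$ ($V{\left(l \right)} = \left(0 - 71\right) - 6 = -71 - 6 = -77$)
$\frac{-2091 + 9625}{V{\left(-213 \right)} + 8189} = \frac{-2091 + 9625}{-77 + 8189} = \frac{7534}{8112} = 7534 \cdot \frac{1}{8112} = \frac{3767}{4056}$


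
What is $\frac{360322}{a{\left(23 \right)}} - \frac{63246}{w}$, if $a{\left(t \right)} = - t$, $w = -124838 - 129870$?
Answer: $- \frac{45887720659}{2929142} \approx -15666.0$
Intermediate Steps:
$w = -254708$
$\frac{360322}{a{\left(23 \right)}} - \frac{63246}{w} = \frac{360322}{\left(-1\right) 23} - \frac{63246}{-254708} = \frac{360322}{-23} - - \frac{31623}{127354} = 360322 \left(- \frac{1}{23}\right) + \frac{31623}{127354} = - \frac{360322}{23} + \frac{31623}{127354} = - \frac{45887720659}{2929142}$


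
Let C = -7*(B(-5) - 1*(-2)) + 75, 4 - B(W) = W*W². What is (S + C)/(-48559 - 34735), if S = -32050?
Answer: 16446/41647 ≈ 0.39489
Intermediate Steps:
B(W) = 4 - W³ (B(W) = 4 - W*W² = 4 - W³)
C = -842 (C = -7*((4 - 1*(-5)³) - 1*(-2)) + 75 = -7*((4 - 1*(-125)) + 2) + 75 = -7*((4 + 125) + 2) + 75 = -7*(129 + 2) + 75 = -7*131 + 75 = -917 + 75 = -842)
(S + C)/(-48559 - 34735) = (-32050 - 842)/(-48559 - 34735) = -32892/(-83294) = -32892*(-1/83294) = 16446/41647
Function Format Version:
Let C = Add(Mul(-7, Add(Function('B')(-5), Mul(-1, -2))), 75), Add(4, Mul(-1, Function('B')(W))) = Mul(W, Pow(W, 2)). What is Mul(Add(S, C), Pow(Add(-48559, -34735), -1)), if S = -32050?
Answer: Rational(16446, 41647) ≈ 0.39489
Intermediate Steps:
Function('B')(W) = Add(4, Mul(-1, Pow(W, 3))) (Function('B')(W) = Add(4, Mul(-1, Mul(W, Pow(W, 2)))) = Add(4, Mul(-1, Pow(W, 3))))
C = -842 (C = Add(Mul(-7, Add(Add(4, Mul(-1, Pow(-5, 3))), Mul(-1, -2))), 75) = Add(Mul(-7, Add(Add(4, Mul(-1, -125)), 2)), 75) = Add(Mul(-7, Add(Add(4, 125), 2)), 75) = Add(Mul(-7, Add(129, 2)), 75) = Add(Mul(-7, 131), 75) = Add(-917, 75) = -842)
Mul(Add(S, C), Pow(Add(-48559, -34735), -1)) = Mul(Add(-32050, -842), Pow(Add(-48559, -34735), -1)) = Mul(-32892, Pow(-83294, -1)) = Mul(-32892, Rational(-1, 83294)) = Rational(16446, 41647)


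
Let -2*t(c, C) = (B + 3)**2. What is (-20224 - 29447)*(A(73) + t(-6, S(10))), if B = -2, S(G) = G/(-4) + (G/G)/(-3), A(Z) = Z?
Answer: -7202295/2 ≈ -3.6011e+6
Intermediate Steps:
S(G) = -1/3 - G/4 (S(G) = G*(-1/4) + 1*(-1/3) = -G/4 - 1/3 = -1/3 - G/4)
t(c, C) = -1/2 (t(c, C) = -(-2 + 3)**2/2 = -1/2*1**2 = -1/2*1 = -1/2)
(-20224 - 29447)*(A(73) + t(-6, S(10))) = (-20224 - 29447)*(73 - 1/2) = -49671*145/2 = -7202295/2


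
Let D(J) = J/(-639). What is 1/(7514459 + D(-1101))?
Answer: 213/1600580134 ≈ 1.3308e-7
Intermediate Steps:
D(J) = -J/639 (D(J) = J*(-1/639) = -J/639)
1/(7514459 + D(-1101)) = 1/(7514459 - 1/639*(-1101)) = 1/(7514459 + 367/213) = 1/(1600580134/213) = 213/1600580134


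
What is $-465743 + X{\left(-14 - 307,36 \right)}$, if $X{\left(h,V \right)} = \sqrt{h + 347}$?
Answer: $-465743 + \sqrt{26} \approx -4.6574 \cdot 10^{5}$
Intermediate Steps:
$X{\left(h,V \right)} = \sqrt{347 + h}$
$-465743 + X{\left(-14 - 307,36 \right)} = -465743 + \sqrt{347 - 321} = -465743 + \sqrt{26}$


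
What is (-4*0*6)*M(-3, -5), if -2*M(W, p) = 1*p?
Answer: 0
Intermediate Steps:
M(W, p) = -p/2
(-4*0*6)*M(-3, -5) = (-4*0*6)*(-1/2*(-5)) = (0*6)*(5/2) = 0*(5/2) = 0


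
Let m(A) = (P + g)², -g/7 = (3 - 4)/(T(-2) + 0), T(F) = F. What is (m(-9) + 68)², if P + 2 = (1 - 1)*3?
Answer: 154449/16 ≈ 9653.1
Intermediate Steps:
P = -2 (P = -2 + (1 - 1)*3 = -2 + 0*3 = -2 + 0 = -2)
g = -7/2 (g = -7*(3 - 4)/(-2 + 0) = -(-7)/(-2) = -(-7)*(-1)/2 = -7*½ = -7/2 ≈ -3.5000)
m(A) = 121/4 (m(A) = (-2 - 7/2)² = (-11/2)² = 121/4)
(m(-9) + 68)² = (121/4 + 68)² = (393/4)² = 154449/16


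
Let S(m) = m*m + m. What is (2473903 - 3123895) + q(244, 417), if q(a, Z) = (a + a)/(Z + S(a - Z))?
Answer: -19612208128/30173 ≈ -6.4999e+5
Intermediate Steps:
S(m) = m + m**2 (S(m) = m**2 + m = m + m**2)
q(a, Z) = 2*a/(Z + (a - Z)*(1 + a - Z)) (q(a, Z) = (a + a)/(Z + (a - Z)*(1 + (a - Z))) = (2*a)/(Z + (a - Z)*(1 + a - Z)) = 2*a/(Z + (a - Z)*(1 + a - Z)))
(2473903 - 3123895) + q(244, 417) = (2473903 - 3123895) + 2*244/(417 - (417 - 1*244)*(1 + 244 - 1*417)) = -649992 + 2*244/(417 - (417 - 244)*(1 + 244 - 417)) = -649992 + 2*244/(417 - 1*173*(-172)) = -649992 + 2*244/(417 + 29756) = -649992 + 2*244/30173 = -649992 + 2*244*(1/30173) = -649992 + 488/30173 = -19612208128/30173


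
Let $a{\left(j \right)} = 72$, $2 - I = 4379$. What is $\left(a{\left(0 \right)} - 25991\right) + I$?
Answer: $-30296$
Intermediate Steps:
$I = -4377$ ($I = 2 - 4379 = -4377$)
$\left(a{\left(0 \right)} - 25991\right) + I = \left(72 - 25991\right) - 4377 = -25919 - 4377 = -30296$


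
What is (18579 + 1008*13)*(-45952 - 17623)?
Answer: -2014246725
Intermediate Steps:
(18579 + 1008*13)*(-45952 - 17623) = (18579 + 13104)*(-63575) = 31683*(-63575) = -2014246725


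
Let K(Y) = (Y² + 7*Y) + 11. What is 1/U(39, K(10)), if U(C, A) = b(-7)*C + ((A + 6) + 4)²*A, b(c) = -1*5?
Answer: 1/6602866 ≈ 1.5145e-7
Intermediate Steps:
b(c) = -5
K(Y) = 11 + Y² + 7*Y
U(C, A) = -5*C + A*(10 + A)² (U(C, A) = -5*C + ((A + 6) + 4)²*A = -5*C + ((6 + A) + 4)²*A = -5*C + (10 + A)²*A = -5*C + A*(10 + A)²)
1/U(39, K(10)) = 1/(-5*39 + (11 + 10² + 7*10)*(10 + (11 + 10² + 7*10))²) = 1/(-195 + (11 + 100 + 70)*(10 + (11 + 100 + 70))²) = 1/(-195 + 181*(10 + 181)²) = 1/(-195 + 181*191²) = 1/(-195 + 181*36481) = 1/(-195 + 6603061) = 1/6602866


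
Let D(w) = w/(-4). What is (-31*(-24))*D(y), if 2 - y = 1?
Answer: -186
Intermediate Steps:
y = 1 (y = 2 - 1*1 = 2 - 1 = 1)
D(w) = -w/4 (D(w) = w*(-¼) = -w/4)
(-31*(-24))*D(y) = (-31*(-24))*(-¼*1) = 744*(-¼) = -186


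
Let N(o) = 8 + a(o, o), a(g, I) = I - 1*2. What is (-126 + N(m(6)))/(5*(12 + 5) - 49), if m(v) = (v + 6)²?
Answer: ⅔ ≈ 0.66667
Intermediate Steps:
m(v) = (6 + v)²
a(g, I) = -2 + I (a(g, I) = I - 2 = -2 + I)
N(o) = 6 + o (N(o) = 8 + (-2 + o) = 6 + o)
(-126 + N(m(6)))/(5*(12 + 5) - 49) = (-126 + (6 + (6 + 6)²))/(5*(12 + 5) - 49) = (-126 + (6 + 12²))/(5*17 - 49) = (-126 + (6 + 144))/(85 - 49) = (-126 + 150)/36 = 24*(1/36) = ⅔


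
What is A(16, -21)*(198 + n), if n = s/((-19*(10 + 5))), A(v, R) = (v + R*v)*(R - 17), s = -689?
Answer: 7311232/3 ≈ 2.4371e+6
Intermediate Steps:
A(v, R) = (-17 + R)*(v + R*v) (A(v, R) = (v + R*v)*(-17 + R) = (-17 + R)*(v + R*v))
n = 689/285 (n = -689*(-1/(19*(10 + 5))) = -689/((-19*15)) = -689/(-285) = -689*(-1/285) = 689/285 ≈ 2.4175)
A(16, -21)*(198 + n) = (16*(-17 + (-21)² - 16*(-21)))*(198 + 689/285) = (16*(-17 + 441 + 336))*(57119/285) = (16*760)*(57119/285) = 12160*(57119/285) = 7311232/3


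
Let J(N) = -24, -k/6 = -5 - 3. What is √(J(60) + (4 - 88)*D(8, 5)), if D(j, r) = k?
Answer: 26*I*√6 ≈ 63.687*I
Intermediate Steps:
k = 48 (k = -6*(-5 - 3) = -6*(-8) = 48)
D(j, r) = 48
√(J(60) + (4 - 88)*D(8, 5)) = √(-24 + (4 - 88)*48) = √(-24 - 84*48) = √(-24 - 4032) = √(-4056) = 26*I*√6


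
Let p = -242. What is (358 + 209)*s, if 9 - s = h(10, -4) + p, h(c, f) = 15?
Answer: 133812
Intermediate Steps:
s = 236 (s = 9 - (15 - 242) = 9 - 1*(-227) = 9 + 227 = 236)
(358 + 209)*s = (358 + 209)*236 = 567*236 = 133812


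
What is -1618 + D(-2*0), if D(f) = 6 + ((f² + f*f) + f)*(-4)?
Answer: -1612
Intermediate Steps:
D(f) = 6 - 8*f² - 4*f (D(f) = 6 + ((f² + f²) + f)*(-4) = 6 + (2*f² + f)*(-4) = 6 + (f + 2*f²)*(-4) = 6 + (-8*f² - 4*f) = 6 - 8*f² - 4*f)
-1618 + D(-2*0) = -1618 + (6 - 8*(-2*0)² - (-8)*0) = -1618 + (6 - 8*0² - 4*0) = -1618 + (6 - 8*0 + 0) = -1618 + (6 + 0 + 0) = -1618 + 6 = -1612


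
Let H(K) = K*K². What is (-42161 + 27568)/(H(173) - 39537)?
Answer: -14593/5138180 ≈ -0.0028401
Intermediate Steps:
H(K) = K³
(-42161 + 27568)/(H(173) - 39537) = (-42161 + 27568)/(173³ - 39537) = -14593/(5177717 - 39537) = -14593/5138180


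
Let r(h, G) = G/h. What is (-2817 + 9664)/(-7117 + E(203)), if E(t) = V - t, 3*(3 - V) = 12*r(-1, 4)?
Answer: -6847/7301 ≈ -0.93782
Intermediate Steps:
V = 19 (V = 3 - 4*4/(-1) = 3 - 4*4*(-1) = 3 - 4*(-4) = 3 - 1/3*(-48) = 3 + 16 = 19)
E(t) = 19 - t
(-2817 + 9664)/(-7117 + E(203)) = (-2817 + 9664)/(-7117 + (19 - 1*203)) = 6847/(-7117 + (19 - 203)) = 6847/(-7117 - 184) = 6847/(-7301) = 6847*(-1/7301) = -6847/7301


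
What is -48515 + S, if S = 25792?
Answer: -22723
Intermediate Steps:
-48515 + S = -48515 + 25792 = -22723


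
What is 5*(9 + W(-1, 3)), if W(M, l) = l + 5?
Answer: 85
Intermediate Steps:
W(M, l) = 5 + l
5*(9 + W(-1, 3)) = 5*(9 + (5 + 3)) = 5*(9 + 8) = 5*17 = 85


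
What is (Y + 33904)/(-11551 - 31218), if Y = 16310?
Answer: -50214/42769 ≈ -1.1741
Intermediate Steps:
(Y + 33904)/(-11551 - 31218) = (16310 + 33904)/(-11551 - 31218) = 50214/(-42769) = 50214*(-1/42769) = -50214/42769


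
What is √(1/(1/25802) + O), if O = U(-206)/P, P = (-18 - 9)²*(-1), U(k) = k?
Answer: 2*√4702466/27 ≈ 160.63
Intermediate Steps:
P = -729 (P = (-27)²*(-1) = 729*(-1) = -729)
O = 206/729 (O = -206/(-729) = -206*(-1/729) = 206/729 ≈ 0.28258)
√(1/(1/25802) + O) = √(1/(1/25802) + 206/729) = √(25802 + 206/729) = √(18809864/729) = 2*√4702466/27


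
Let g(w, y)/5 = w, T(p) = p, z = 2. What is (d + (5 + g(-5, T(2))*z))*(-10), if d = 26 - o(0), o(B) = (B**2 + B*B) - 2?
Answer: 170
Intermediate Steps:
o(B) = -2 + 2*B**2 (o(B) = (B**2 + B**2) - 2 = 2*B**2 - 2 = -2 + 2*B**2)
g(w, y) = 5*w
d = 28 (d = 26 - (-2 + 2*0**2) = 26 - (-2 + 2*0) = 26 - (-2 + 0) = 26 - 1*(-2) = 26 + 2 = 28)
(d + (5 + g(-5, T(2))*z))*(-10) = (28 + (5 + (5*(-5))*2))*(-10) = (28 + (5 - 25*2))*(-10) = (28 + (5 - 50))*(-10) = (28 - 45)*(-10) = -17*(-10) = 170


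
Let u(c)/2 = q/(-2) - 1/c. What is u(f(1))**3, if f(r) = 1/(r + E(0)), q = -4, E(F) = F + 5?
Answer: -512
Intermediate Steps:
E(F) = 5 + F
f(r) = 1/(5 + r) (f(r) = 1/(r + (5 + 0)) = 1/(r + 5) = 1/(5 + r))
u(c) = 4 - 2/c (u(c) = 2*(-4/(-2) - 1/c) = 2*(-4*(-1/2) - 1/c) = 2*(2 - 1/c) = 4 - 2/c)
u(f(1))**3 = (4 - 2/(1/(5 + 1)))**3 = (4 - 2/(1/6))**3 = (4 - 2/1/6)**3 = (4 - 2*6)**3 = (4 - 12)**3 = (-8)**3 = -512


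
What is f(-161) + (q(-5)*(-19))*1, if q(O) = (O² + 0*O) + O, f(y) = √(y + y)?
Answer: -380 + I*√322 ≈ -380.0 + 17.944*I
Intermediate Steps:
f(y) = √2*√y (f(y) = √(2*y) = √2*√y)
q(O) = O + O² (q(O) = (O² + 0) + O = O² + O = O + O²)
f(-161) + (q(-5)*(-19))*1 = √2*√(-161) + (-5*(1 - 5)*(-19))*1 = √2*(I*√161) + (-5*(-4)*(-19))*1 = I*√322 + (20*(-19))*1 = I*√322 - 380*1 = I*√322 - 380 = -380 + I*√322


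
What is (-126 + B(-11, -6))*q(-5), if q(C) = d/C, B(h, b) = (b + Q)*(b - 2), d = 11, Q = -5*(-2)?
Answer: 1738/5 ≈ 347.60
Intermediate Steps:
Q = 10
B(h, b) = (-2 + b)*(10 + b) (B(h, b) = (b + 10)*(b - 2) = (10 + b)*(-2 + b) = (-2 + b)*(10 + b))
q(C) = 11/C
(-126 + B(-11, -6))*q(-5) = (-126 + (-20 + (-6)² + 8*(-6)))*(11/(-5)) = (-126 + (-20 + 36 - 48))*(11*(-⅕)) = (-126 - 32)*(-11/5) = -158*(-11/5) = 1738/5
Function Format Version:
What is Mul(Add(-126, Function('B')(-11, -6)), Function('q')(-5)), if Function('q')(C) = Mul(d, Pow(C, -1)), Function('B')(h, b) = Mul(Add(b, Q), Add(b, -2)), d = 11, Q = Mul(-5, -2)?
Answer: Rational(1738, 5) ≈ 347.60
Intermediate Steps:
Q = 10
Function('B')(h, b) = Mul(Add(-2, b), Add(10, b)) (Function('B')(h, b) = Mul(Add(b, 10), Add(b, -2)) = Mul(Add(10, b), Add(-2, b)) = Mul(Add(-2, b), Add(10, b)))
Function('q')(C) = Mul(11, Pow(C, -1))
Mul(Add(-126, Function('B')(-11, -6)), Function('q')(-5)) = Mul(Add(-126, Add(-20, Pow(-6, 2), Mul(8, -6))), Mul(11, Pow(-5, -1))) = Mul(Add(-126, Add(-20, 36, -48)), Mul(11, Rational(-1, 5))) = Mul(Add(-126, -32), Rational(-11, 5)) = Mul(-158, Rational(-11, 5)) = Rational(1738, 5)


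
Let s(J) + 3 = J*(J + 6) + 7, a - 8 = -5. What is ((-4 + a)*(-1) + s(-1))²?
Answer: 0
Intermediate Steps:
a = 3 (a = 8 - 5 = 3)
s(J) = 4 + J*(6 + J) (s(J) = -3 + (J*(J + 6) + 7) = -3 + (J*(6 + J) + 7) = -3 + (7 + J*(6 + J)) = 4 + J*(6 + J))
((-4 + a)*(-1) + s(-1))² = ((-4 + 3)*(-1) + (4 + (-1)² + 6*(-1)))² = (-1*(-1) + (4 + 1 - 6))² = (1 - 1)² = 0² = 0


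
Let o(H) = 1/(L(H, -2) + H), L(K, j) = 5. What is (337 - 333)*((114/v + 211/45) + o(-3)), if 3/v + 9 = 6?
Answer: -19586/45 ≈ -435.24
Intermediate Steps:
v = -1 (v = 3/(-9 + 6) = 3/(-3) = 3*(-⅓) = -1)
o(H) = 1/(5 + H)
(337 - 333)*((114/v + 211/45) + o(-3)) = (337 - 333)*((114/(-1) + 211/45) + 1/(5 - 3)) = 4*((114*(-1) + 211*(1/45)) + 1/2) = 4*((-114 + 211/45) + ½) = 4*(-4919/45 + ½) = 4*(-9793/90) = -19586/45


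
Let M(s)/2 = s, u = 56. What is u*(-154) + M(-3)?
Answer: -8630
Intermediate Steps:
M(s) = 2*s
u*(-154) + M(-3) = 56*(-154) + 2*(-3) = -8624 - 6 = -8630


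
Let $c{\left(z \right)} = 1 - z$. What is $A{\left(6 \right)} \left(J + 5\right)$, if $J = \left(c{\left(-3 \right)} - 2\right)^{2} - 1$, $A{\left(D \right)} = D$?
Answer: $48$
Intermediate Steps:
$J = 3$ ($J = \left(\left(1 - -3\right) - 2\right)^{2} - 1 = \left(\left(1 + 3\right) - 2\right)^{2} - 1 = \left(4 - 2\right)^{2} - 1 = 2^{2} - 1 = 4 - 1 = 3$)
$A{\left(6 \right)} \left(J + 5\right) = 6 \left(3 + 5\right) = 6 \cdot 8 = 48$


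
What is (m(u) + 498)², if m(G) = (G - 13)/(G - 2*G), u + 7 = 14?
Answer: 12194064/49 ≈ 2.4886e+5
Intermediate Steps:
u = 7 (u = -7 + 14 = 7)
m(G) = -(-13 + G)/G (m(G) = (-13 + G)/((-G)) = (-13 + G)*(-1/G) = -(-13 + G)/G)
(m(u) + 498)² = ((13 - 1*7)/7 + 498)² = ((13 - 7)/7 + 498)² = ((⅐)*6 + 498)² = (6/7 + 498)² = (3492/7)² = 12194064/49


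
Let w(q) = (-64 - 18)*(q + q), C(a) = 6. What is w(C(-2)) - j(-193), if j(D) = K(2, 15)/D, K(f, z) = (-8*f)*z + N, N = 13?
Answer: -190139/193 ≈ -985.18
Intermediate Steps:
K(f, z) = 13 - 8*f*z (K(f, z) = (-8*f)*z + 13 = -8*f*z + 13 = 13 - 8*f*z)
j(D) = -227/D (j(D) = (13 - 8*2*15)/D = (13 - 240)/D = -227/D)
w(q) = -164*q
w(C(-2)) - j(-193) = -164*6 - (-227)/(-193) = -984 - (-227)*(-1)/193 = -984 - 1*227/193 = -984 - 227/193 = -190139/193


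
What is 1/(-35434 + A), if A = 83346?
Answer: 1/47912 ≈ 2.0872e-5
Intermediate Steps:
1/(-35434 + A) = 1/(-35434 + 83346) = 1/47912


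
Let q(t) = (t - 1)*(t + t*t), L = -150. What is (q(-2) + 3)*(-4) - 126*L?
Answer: 18912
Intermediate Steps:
q(t) = (-1 + t)*(t + t²)
(q(-2) + 3)*(-4) - 126*L = (((-2)³ - 1*(-2)) + 3)*(-4) - 126*(-150) = ((-8 + 2) + 3)*(-4) + 18900 = (-6 + 3)*(-4) + 18900 = -3*(-4) + 18900 = 12 + 18900 = 18912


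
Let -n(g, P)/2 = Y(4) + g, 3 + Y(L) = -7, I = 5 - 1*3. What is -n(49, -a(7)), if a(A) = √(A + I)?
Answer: 78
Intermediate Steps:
I = 2 (I = 5 - 3 = 2)
Y(L) = -10 (Y(L) = -3 - 7 = -10)
a(A) = √(2 + A) (a(A) = √(A + 2) = √(2 + A))
n(g, P) = 20 - 2*g (n(g, P) = -2*(-10 + g) = 20 - 2*g)
-n(49, -a(7)) = -(20 - 2*49) = -(20 - 98) = -1*(-78) = 78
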